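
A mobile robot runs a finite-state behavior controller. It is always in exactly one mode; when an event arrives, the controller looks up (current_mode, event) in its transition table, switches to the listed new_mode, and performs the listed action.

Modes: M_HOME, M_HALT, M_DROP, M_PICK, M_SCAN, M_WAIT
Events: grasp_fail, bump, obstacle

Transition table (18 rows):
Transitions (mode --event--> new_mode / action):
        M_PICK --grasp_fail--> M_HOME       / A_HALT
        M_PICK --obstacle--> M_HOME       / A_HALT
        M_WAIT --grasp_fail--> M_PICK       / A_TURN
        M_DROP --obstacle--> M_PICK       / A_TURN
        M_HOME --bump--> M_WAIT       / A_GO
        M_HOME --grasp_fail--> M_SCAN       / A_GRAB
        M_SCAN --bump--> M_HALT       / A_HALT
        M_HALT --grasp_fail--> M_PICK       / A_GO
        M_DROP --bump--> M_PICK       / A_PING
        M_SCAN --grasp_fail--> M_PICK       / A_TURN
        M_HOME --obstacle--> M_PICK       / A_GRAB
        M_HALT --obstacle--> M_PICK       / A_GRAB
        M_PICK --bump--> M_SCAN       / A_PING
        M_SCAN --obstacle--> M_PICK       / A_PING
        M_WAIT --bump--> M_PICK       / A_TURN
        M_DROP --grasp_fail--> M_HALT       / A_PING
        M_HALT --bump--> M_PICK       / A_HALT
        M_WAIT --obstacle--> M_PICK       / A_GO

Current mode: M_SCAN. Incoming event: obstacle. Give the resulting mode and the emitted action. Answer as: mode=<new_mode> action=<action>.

mode=M_PICK action=A_PING

current mode = M_SCAN; filter table to that mode:
  (M_SCAN, bump) → (M_HALT, A_HALT)
  (M_SCAN, grasp_fail) → (M_PICK, A_TURN)
  (M_SCAN, obstacle) → (M_PICK, A_PING)  ← event matches
event = obstacle selects (M_PICK, A_PING)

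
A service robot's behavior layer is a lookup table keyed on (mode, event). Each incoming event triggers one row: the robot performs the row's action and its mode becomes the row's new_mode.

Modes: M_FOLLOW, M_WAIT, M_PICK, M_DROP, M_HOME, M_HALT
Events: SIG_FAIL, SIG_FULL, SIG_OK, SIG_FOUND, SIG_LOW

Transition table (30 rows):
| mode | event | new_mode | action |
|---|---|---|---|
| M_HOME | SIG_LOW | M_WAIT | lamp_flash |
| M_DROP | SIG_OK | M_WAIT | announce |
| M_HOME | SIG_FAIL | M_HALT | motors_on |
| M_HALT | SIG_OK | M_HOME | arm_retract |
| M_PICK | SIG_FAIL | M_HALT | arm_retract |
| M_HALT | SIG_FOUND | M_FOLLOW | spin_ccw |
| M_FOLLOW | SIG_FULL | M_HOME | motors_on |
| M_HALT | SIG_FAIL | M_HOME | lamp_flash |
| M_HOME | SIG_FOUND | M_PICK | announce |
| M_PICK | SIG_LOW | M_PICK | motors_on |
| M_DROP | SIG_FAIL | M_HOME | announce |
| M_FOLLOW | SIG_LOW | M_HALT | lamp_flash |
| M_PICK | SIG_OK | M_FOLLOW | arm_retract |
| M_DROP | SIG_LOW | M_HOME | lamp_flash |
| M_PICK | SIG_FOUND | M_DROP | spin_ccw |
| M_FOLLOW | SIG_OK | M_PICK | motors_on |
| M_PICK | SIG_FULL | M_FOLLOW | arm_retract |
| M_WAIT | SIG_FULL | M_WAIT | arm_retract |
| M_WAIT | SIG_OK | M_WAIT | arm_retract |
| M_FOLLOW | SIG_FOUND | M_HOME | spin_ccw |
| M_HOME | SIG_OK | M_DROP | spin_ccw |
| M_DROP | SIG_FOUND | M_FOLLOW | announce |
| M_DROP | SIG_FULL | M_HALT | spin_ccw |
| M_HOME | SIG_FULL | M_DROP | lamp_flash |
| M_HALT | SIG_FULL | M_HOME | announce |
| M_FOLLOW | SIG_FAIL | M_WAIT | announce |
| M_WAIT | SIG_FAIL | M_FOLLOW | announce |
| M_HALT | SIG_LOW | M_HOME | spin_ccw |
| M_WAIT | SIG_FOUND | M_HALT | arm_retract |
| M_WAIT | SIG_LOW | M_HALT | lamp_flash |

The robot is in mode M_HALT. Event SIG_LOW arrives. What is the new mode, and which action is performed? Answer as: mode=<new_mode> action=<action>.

mode=M_HOME action=spin_ccw

current mode = M_HALT; filter table to that mode:
  (M_HALT, SIG_OK) → (M_HOME, arm_retract)
  (M_HALT, SIG_FOUND) → (M_FOLLOW, spin_ccw)
  (M_HALT, SIG_FAIL) → (M_HOME, lamp_flash)
  (M_HALT, SIG_FULL) → (M_HOME, announce)
  (M_HALT, SIG_LOW) → (M_HOME, spin_ccw)  ← event matches
event = SIG_LOW selects (M_HOME, spin_ccw)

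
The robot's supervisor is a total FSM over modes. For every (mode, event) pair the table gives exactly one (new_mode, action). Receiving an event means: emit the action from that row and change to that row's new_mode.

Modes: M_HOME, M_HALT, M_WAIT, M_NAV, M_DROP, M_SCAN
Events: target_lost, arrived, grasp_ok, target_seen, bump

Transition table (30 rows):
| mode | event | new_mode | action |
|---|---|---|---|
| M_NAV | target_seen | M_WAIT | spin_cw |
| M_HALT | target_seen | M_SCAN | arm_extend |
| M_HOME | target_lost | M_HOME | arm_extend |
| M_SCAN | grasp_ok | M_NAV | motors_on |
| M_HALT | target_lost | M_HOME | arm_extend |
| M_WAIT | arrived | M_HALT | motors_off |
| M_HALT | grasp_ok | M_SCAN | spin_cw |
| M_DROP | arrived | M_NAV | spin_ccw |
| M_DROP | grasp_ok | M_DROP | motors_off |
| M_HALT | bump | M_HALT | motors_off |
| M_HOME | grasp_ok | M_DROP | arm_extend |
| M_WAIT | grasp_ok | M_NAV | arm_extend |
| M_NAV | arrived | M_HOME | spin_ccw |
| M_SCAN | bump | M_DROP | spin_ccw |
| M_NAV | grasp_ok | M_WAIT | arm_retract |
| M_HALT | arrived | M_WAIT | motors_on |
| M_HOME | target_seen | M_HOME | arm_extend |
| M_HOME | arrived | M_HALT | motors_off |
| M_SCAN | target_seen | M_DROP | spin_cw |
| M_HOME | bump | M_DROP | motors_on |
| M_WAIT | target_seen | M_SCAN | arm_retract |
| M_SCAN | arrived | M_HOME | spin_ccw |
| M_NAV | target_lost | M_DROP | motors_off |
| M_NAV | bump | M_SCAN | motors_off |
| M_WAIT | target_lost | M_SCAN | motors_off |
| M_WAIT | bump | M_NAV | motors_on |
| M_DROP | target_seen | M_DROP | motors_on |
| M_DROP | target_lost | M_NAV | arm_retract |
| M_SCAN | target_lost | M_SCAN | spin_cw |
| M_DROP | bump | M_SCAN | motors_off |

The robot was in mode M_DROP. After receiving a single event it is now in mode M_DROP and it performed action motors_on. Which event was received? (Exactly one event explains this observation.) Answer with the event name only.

try target_lost: (M_DROP, target_lost) → (M_NAV, arm_retract)
try arrived: (M_DROP, arrived) → (M_NAV, spin_ccw)
try grasp_ok: (M_DROP, grasp_ok) → (M_DROP, motors_off)
try target_seen: (M_DROP, target_seen) → (M_DROP, motors_on)  ← matches
try bump: (M_DROP, bump) → (M_SCAN, motors_off)

target_seen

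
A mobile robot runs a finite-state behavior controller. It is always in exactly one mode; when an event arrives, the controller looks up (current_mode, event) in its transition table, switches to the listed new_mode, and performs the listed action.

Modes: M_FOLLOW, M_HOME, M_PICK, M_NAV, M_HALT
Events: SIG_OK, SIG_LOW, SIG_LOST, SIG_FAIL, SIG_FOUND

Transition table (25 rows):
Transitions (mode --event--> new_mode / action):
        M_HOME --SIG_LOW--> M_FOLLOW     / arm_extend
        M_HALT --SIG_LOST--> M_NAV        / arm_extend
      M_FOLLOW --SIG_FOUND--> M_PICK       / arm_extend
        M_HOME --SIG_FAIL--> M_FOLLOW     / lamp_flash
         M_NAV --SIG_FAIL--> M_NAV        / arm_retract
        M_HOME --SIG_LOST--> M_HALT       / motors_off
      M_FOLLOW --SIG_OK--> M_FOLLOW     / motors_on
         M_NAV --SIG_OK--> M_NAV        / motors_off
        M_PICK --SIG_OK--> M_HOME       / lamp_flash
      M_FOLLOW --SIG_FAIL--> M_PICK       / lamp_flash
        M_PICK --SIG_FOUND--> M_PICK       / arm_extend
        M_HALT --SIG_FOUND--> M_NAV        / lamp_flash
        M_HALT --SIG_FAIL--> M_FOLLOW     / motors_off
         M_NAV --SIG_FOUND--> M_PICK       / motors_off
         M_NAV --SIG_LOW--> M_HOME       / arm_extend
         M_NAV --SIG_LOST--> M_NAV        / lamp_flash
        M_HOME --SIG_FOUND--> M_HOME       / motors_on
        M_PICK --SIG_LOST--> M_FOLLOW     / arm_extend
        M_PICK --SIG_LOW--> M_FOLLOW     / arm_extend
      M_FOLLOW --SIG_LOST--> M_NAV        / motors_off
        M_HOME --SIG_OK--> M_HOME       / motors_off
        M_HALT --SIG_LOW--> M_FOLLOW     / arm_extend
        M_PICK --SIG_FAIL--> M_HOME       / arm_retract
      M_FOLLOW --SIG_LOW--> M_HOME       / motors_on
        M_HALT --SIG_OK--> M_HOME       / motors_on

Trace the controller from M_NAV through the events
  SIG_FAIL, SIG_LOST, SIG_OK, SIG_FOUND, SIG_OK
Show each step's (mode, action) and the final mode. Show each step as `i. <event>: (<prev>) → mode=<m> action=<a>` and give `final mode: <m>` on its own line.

final mode: M_HOME

1. SIG_FAIL: (M_NAV) → mode=M_NAV action=arm_retract
2. SIG_LOST: (M_NAV) → mode=M_NAV action=lamp_flash
3. SIG_OK: (M_NAV) → mode=M_NAV action=motors_off
4. SIG_FOUND: (M_NAV) → mode=M_PICK action=motors_off
5. SIG_OK: (M_PICK) → mode=M_HOME action=lamp_flash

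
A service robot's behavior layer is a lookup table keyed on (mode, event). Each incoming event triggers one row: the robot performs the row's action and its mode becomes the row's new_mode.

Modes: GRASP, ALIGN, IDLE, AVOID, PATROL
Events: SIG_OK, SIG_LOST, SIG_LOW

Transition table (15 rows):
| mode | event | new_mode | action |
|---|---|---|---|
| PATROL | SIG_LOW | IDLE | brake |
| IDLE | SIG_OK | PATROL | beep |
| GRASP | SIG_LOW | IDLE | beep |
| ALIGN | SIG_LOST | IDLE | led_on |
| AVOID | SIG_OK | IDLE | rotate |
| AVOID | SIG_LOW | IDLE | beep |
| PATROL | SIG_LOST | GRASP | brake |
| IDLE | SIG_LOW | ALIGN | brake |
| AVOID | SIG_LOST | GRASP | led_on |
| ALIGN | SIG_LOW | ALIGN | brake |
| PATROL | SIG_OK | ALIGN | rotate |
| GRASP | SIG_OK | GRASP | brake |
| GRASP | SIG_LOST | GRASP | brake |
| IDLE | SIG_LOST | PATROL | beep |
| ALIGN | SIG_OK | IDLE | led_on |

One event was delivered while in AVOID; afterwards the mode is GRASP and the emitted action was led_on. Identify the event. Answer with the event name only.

try SIG_OK: (AVOID, SIG_OK) → (IDLE, rotate)
try SIG_LOST: (AVOID, SIG_LOST) → (GRASP, led_on)  ← matches
try SIG_LOW: (AVOID, SIG_LOW) → (IDLE, beep)

SIG_LOST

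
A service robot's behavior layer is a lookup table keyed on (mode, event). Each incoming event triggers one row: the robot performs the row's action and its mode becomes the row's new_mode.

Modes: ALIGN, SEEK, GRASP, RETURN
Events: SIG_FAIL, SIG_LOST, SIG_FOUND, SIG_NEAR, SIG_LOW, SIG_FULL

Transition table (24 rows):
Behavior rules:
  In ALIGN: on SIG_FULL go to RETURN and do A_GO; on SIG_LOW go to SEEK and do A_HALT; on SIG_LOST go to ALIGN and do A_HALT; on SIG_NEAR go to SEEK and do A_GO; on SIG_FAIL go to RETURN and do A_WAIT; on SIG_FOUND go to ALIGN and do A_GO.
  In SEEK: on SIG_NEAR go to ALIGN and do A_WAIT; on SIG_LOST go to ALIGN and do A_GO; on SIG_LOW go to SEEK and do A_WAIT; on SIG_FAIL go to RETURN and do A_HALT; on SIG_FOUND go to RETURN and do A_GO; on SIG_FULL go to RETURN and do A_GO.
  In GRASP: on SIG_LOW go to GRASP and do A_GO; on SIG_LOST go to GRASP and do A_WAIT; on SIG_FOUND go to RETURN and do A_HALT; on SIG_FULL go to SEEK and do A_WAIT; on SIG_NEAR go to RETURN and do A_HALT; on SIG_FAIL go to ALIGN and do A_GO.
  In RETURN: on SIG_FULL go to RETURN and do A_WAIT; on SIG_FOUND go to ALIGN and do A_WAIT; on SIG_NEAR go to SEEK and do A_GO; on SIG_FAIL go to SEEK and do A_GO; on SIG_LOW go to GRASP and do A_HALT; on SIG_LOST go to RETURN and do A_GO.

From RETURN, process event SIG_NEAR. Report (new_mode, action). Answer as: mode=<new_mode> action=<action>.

mode=SEEK action=A_GO

current mode = RETURN; filter table to that mode:
  (RETURN, SIG_FULL) → (RETURN, A_WAIT)
  (RETURN, SIG_FOUND) → (ALIGN, A_WAIT)
  (RETURN, SIG_NEAR) → (SEEK, A_GO)  ← event matches
  (RETURN, SIG_FAIL) → (SEEK, A_GO)
  (RETURN, SIG_LOW) → (GRASP, A_HALT)
  (RETURN, SIG_LOST) → (RETURN, A_GO)
event = SIG_NEAR selects (SEEK, A_GO)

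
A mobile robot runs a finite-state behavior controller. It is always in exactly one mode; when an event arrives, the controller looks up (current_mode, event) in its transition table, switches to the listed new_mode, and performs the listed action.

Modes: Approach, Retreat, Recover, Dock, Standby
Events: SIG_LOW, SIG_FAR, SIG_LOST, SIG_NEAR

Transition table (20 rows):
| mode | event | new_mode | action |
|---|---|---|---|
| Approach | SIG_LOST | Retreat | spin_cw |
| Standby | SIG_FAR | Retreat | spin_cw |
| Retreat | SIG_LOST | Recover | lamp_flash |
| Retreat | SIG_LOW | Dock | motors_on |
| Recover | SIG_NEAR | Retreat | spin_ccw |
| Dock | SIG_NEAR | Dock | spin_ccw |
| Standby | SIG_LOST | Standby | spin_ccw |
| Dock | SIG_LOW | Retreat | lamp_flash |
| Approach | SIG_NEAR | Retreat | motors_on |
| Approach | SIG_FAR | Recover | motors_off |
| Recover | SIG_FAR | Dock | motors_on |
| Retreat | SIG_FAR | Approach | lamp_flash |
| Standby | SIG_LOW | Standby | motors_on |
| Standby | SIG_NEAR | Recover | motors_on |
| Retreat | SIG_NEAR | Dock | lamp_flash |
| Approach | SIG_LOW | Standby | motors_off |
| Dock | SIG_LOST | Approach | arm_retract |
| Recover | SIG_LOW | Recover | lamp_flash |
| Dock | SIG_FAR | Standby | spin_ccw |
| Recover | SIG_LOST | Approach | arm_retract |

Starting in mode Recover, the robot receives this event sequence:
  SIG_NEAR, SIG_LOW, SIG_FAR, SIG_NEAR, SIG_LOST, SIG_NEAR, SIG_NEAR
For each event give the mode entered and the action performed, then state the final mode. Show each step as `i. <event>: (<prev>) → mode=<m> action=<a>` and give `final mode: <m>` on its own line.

final mode: Dock

1. SIG_NEAR: (Recover) → mode=Retreat action=spin_ccw
2. SIG_LOW: (Retreat) → mode=Dock action=motors_on
3. SIG_FAR: (Dock) → mode=Standby action=spin_ccw
4. SIG_NEAR: (Standby) → mode=Recover action=motors_on
5. SIG_LOST: (Recover) → mode=Approach action=arm_retract
6. SIG_NEAR: (Approach) → mode=Retreat action=motors_on
7. SIG_NEAR: (Retreat) → mode=Dock action=lamp_flash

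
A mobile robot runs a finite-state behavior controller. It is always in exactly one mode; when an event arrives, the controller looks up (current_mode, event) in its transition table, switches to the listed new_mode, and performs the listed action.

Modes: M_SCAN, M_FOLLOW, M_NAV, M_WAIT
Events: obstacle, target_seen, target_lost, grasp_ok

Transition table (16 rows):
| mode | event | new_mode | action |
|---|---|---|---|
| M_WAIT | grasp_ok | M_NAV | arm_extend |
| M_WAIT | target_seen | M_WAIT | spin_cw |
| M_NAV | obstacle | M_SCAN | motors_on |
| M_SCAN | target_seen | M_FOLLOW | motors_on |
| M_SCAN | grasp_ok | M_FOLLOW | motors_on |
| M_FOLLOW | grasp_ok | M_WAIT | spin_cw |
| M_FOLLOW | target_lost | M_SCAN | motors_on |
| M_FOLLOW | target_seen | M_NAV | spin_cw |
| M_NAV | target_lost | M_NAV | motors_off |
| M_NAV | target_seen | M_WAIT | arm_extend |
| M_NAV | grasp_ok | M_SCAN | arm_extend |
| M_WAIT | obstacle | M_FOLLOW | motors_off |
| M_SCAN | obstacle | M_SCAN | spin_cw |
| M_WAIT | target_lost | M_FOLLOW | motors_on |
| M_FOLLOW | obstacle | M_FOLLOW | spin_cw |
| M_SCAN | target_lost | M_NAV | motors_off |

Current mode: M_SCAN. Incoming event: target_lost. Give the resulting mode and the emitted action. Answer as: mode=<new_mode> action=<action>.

current mode = M_SCAN; filter table to that mode:
  (M_SCAN, target_seen) → (M_FOLLOW, motors_on)
  (M_SCAN, grasp_ok) → (M_FOLLOW, motors_on)
  (M_SCAN, obstacle) → (M_SCAN, spin_cw)
  (M_SCAN, target_lost) → (M_NAV, motors_off)  ← event matches
event = target_lost selects (M_NAV, motors_off)

mode=M_NAV action=motors_off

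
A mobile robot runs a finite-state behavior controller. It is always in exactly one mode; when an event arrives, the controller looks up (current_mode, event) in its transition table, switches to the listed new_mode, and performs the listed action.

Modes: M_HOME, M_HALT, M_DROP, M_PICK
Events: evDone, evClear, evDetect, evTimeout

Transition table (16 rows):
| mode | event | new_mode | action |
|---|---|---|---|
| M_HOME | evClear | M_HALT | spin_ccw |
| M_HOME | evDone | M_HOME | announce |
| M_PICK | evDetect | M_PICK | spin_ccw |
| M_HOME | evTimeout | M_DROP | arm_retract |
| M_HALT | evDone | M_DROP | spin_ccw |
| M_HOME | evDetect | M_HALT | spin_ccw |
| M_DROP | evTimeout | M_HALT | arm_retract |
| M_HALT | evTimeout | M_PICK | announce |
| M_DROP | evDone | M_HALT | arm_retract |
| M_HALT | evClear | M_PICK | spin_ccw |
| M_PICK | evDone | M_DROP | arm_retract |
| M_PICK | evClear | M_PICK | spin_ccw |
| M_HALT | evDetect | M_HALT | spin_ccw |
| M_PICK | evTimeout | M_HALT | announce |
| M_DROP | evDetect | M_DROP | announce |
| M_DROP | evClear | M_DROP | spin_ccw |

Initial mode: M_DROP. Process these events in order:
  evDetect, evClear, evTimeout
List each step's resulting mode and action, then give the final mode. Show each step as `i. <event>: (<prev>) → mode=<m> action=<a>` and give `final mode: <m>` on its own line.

final mode: M_HALT

1. evDetect: (M_DROP) → mode=M_DROP action=announce
2. evClear: (M_DROP) → mode=M_DROP action=spin_ccw
3. evTimeout: (M_DROP) → mode=M_HALT action=arm_retract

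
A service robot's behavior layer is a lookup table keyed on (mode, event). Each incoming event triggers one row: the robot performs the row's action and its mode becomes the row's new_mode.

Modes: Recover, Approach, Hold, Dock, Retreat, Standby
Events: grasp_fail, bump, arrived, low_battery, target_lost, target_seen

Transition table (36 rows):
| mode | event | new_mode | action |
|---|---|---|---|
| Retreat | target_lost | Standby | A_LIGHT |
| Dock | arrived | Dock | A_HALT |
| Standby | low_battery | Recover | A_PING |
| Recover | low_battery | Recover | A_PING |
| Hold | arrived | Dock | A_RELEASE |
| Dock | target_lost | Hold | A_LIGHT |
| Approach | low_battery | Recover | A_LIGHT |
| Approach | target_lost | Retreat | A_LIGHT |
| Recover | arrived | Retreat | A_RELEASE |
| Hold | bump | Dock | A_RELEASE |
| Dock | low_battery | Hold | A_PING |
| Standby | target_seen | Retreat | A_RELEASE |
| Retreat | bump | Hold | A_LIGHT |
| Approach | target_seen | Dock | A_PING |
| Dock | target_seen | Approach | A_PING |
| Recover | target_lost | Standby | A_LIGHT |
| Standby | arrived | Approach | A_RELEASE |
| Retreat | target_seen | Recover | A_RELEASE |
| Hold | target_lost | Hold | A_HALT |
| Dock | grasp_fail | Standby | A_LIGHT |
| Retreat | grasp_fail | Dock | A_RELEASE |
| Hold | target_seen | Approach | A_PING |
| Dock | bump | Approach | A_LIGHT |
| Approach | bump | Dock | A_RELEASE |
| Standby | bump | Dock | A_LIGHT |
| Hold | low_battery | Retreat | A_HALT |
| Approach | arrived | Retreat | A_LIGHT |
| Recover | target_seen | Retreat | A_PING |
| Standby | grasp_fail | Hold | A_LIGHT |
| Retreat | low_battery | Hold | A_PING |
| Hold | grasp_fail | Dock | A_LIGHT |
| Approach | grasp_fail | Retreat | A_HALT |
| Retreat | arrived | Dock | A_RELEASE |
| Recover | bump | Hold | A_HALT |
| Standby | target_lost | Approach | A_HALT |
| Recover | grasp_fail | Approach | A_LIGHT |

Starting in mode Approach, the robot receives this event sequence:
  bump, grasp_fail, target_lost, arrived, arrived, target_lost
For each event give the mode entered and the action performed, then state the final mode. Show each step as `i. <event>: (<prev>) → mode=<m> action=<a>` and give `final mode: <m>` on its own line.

1. bump: (Approach) → mode=Dock action=A_RELEASE
2. grasp_fail: (Dock) → mode=Standby action=A_LIGHT
3. target_lost: (Standby) → mode=Approach action=A_HALT
4. arrived: (Approach) → mode=Retreat action=A_LIGHT
5. arrived: (Retreat) → mode=Dock action=A_RELEASE
6. target_lost: (Dock) → mode=Hold action=A_LIGHT

final mode: Hold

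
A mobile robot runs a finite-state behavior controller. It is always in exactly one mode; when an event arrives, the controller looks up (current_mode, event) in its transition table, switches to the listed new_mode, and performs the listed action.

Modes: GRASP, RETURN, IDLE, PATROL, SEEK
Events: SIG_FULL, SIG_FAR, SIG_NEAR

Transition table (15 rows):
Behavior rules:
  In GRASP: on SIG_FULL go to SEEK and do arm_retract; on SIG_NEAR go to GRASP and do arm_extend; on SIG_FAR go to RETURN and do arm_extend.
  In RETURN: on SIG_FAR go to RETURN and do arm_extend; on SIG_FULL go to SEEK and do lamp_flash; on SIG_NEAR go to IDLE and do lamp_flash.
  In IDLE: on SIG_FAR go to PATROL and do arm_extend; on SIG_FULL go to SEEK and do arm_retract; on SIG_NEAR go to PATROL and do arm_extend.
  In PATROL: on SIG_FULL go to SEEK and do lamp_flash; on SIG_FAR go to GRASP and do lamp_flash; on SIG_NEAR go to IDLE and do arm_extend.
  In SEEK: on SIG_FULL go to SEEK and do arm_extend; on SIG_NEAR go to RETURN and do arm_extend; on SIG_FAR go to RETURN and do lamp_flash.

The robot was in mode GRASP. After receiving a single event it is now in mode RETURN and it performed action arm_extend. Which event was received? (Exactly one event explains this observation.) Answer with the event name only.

SIG_FAR

try SIG_FULL: (GRASP, SIG_FULL) → (SEEK, arm_retract)
try SIG_FAR: (GRASP, SIG_FAR) → (RETURN, arm_extend)  ← matches
try SIG_NEAR: (GRASP, SIG_NEAR) → (GRASP, arm_extend)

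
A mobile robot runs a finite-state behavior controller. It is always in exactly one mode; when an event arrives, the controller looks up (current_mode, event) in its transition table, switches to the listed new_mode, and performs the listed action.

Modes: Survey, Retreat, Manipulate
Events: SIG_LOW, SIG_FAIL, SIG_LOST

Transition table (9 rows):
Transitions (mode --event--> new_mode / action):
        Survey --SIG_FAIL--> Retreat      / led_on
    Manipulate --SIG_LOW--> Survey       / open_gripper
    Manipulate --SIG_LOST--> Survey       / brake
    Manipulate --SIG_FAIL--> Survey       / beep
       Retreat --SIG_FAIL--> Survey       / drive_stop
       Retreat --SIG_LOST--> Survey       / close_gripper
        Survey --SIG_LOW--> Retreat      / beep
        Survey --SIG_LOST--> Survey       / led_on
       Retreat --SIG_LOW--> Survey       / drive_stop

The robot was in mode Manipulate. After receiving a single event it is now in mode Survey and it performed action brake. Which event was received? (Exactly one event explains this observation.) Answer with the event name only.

try SIG_LOW: (Manipulate, SIG_LOW) → (Survey, open_gripper)
try SIG_FAIL: (Manipulate, SIG_FAIL) → (Survey, beep)
try SIG_LOST: (Manipulate, SIG_LOST) → (Survey, brake)  ← matches

SIG_LOST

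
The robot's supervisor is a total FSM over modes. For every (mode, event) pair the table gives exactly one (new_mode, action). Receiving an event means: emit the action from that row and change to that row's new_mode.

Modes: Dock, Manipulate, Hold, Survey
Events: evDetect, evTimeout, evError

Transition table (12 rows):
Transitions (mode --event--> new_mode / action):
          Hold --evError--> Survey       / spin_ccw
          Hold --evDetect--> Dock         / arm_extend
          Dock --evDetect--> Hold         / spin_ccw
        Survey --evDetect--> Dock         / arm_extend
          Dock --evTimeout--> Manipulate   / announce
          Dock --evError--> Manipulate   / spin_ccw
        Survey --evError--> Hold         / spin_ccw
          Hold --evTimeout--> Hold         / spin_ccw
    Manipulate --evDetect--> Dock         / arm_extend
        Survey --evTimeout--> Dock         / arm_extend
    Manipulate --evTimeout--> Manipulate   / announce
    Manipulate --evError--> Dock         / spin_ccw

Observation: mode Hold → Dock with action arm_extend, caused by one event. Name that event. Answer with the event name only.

try evDetect: (Hold, evDetect) → (Dock, arm_extend)  ← matches
try evTimeout: (Hold, evTimeout) → (Hold, spin_ccw)
try evError: (Hold, evError) → (Survey, spin_ccw)

evDetect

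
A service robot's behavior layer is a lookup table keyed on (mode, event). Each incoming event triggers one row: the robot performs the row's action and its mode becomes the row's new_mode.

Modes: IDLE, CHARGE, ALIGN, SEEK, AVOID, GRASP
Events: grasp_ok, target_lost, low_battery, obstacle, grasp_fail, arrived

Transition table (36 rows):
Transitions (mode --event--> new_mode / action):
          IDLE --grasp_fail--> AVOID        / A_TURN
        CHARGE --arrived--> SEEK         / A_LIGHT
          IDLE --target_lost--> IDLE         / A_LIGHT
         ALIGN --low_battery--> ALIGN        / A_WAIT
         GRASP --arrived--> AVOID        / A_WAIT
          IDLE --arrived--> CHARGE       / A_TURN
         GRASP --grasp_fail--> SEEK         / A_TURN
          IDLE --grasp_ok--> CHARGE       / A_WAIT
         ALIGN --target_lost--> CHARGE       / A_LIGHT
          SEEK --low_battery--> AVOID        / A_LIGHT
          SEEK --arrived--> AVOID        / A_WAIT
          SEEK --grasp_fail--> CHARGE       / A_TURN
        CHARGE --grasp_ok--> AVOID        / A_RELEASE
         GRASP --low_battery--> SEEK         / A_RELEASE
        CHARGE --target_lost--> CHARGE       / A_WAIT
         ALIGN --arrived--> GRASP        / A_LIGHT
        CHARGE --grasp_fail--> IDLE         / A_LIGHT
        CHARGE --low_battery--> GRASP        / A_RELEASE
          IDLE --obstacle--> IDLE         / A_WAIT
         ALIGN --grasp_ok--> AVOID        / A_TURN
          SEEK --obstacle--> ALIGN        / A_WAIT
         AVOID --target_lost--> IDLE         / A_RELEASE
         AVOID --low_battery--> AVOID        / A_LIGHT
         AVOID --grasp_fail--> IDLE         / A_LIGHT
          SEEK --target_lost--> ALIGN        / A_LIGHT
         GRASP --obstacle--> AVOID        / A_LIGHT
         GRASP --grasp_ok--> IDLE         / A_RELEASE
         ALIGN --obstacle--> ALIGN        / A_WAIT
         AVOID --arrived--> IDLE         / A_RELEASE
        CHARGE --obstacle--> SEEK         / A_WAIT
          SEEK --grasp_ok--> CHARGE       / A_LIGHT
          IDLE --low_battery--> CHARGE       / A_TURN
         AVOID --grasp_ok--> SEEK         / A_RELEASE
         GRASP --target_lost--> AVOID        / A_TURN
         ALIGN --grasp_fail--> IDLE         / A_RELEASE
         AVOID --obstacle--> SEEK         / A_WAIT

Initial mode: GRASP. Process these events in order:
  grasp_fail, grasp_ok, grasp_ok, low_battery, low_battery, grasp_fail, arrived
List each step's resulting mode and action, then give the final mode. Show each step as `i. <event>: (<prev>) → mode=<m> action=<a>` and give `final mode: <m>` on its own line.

1. grasp_fail: (GRASP) → mode=SEEK action=A_TURN
2. grasp_ok: (SEEK) → mode=CHARGE action=A_LIGHT
3. grasp_ok: (CHARGE) → mode=AVOID action=A_RELEASE
4. low_battery: (AVOID) → mode=AVOID action=A_LIGHT
5. low_battery: (AVOID) → mode=AVOID action=A_LIGHT
6. grasp_fail: (AVOID) → mode=IDLE action=A_LIGHT
7. arrived: (IDLE) → mode=CHARGE action=A_TURN

final mode: CHARGE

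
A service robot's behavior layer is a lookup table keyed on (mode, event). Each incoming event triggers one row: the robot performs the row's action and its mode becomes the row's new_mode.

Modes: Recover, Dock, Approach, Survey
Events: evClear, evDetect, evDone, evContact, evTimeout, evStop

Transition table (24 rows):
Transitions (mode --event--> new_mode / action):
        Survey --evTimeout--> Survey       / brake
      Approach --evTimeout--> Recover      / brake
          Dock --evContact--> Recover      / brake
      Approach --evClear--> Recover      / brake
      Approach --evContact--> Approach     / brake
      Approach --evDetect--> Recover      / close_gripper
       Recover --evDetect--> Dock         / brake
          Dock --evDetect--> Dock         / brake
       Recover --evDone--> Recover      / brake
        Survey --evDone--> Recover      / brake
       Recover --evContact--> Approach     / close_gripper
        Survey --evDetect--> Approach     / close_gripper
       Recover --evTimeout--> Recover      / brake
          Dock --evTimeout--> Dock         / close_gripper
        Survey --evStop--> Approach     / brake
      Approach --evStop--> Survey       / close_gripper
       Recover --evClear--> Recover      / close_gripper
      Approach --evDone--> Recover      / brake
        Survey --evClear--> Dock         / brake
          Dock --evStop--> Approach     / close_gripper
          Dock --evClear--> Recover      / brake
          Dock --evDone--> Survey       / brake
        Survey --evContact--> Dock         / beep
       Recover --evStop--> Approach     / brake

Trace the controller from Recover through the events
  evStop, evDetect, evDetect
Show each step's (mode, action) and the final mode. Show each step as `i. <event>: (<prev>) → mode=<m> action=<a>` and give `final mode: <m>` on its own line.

final mode: Dock

1. evStop: (Recover) → mode=Approach action=brake
2. evDetect: (Approach) → mode=Recover action=close_gripper
3. evDetect: (Recover) → mode=Dock action=brake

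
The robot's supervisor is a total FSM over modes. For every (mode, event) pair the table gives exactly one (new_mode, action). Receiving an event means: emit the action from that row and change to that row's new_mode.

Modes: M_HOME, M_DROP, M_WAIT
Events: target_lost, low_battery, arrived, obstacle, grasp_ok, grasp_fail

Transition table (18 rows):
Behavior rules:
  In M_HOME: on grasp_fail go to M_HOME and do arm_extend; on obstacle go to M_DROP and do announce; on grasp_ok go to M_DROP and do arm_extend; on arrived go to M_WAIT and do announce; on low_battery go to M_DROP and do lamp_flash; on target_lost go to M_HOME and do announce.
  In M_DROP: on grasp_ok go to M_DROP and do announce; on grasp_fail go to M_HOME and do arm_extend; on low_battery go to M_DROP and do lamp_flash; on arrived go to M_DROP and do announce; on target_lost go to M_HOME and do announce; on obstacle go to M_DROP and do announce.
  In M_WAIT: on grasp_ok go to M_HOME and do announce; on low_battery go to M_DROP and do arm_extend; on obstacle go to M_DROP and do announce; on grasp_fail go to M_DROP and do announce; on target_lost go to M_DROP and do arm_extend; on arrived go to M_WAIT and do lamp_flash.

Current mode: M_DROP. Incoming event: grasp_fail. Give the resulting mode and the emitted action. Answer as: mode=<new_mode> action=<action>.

mode=M_HOME action=arm_extend

current mode = M_DROP; filter table to that mode:
  (M_DROP, grasp_ok) → (M_DROP, announce)
  (M_DROP, grasp_fail) → (M_HOME, arm_extend)  ← event matches
  (M_DROP, low_battery) → (M_DROP, lamp_flash)
  (M_DROP, arrived) → (M_DROP, announce)
  (M_DROP, target_lost) → (M_HOME, announce)
  (M_DROP, obstacle) → (M_DROP, announce)
event = grasp_fail selects (M_HOME, arm_extend)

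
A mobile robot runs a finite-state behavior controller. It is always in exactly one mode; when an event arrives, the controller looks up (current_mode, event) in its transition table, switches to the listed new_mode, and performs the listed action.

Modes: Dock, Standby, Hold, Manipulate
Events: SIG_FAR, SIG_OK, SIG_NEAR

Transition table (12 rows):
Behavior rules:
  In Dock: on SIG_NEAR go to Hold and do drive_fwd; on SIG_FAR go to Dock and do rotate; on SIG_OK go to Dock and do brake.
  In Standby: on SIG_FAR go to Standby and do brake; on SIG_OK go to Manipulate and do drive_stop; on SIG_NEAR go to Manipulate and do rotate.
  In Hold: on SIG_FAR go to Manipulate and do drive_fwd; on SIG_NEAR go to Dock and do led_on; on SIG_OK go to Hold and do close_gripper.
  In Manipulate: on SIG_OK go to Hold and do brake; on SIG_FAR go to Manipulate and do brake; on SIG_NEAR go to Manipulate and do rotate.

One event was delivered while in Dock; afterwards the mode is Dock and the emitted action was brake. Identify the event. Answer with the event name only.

try SIG_FAR: (Dock, SIG_FAR) → (Dock, rotate)
try SIG_OK: (Dock, SIG_OK) → (Dock, brake)  ← matches
try SIG_NEAR: (Dock, SIG_NEAR) → (Hold, drive_fwd)

SIG_OK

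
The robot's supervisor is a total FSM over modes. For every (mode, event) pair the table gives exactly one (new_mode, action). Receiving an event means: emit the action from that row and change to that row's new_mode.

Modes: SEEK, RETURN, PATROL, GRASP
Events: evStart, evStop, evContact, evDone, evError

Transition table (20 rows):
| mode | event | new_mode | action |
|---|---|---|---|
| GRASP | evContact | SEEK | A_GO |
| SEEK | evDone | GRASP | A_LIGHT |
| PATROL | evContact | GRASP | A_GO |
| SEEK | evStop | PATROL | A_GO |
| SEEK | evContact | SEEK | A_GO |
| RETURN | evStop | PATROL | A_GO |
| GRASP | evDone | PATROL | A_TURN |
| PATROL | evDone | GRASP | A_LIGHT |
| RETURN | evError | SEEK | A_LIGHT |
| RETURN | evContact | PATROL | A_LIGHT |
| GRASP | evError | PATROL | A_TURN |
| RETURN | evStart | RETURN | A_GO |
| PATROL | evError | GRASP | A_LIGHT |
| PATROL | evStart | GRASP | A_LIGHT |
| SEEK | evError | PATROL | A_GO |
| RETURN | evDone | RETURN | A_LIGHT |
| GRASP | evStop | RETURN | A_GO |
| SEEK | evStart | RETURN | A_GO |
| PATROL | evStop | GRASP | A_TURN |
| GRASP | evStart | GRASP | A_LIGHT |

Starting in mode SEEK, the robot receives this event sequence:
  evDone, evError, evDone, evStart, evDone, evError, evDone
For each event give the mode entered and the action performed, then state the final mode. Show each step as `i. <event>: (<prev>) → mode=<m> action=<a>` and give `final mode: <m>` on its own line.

final mode: PATROL

1. evDone: (SEEK) → mode=GRASP action=A_LIGHT
2. evError: (GRASP) → mode=PATROL action=A_TURN
3. evDone: (PATROL) → mode=GRASP action=A_LIGHT
4. evStart: (GRASP) → mode=GRASP action=A_LIGHT
5. evDone: (GRASP) → mode=PATROL action=A_TURN
6. evError: (PATROL) → mode=GRASP action=A_LIGHT
7. evDone: (GRASP) → mode=PATROL action=A_TURN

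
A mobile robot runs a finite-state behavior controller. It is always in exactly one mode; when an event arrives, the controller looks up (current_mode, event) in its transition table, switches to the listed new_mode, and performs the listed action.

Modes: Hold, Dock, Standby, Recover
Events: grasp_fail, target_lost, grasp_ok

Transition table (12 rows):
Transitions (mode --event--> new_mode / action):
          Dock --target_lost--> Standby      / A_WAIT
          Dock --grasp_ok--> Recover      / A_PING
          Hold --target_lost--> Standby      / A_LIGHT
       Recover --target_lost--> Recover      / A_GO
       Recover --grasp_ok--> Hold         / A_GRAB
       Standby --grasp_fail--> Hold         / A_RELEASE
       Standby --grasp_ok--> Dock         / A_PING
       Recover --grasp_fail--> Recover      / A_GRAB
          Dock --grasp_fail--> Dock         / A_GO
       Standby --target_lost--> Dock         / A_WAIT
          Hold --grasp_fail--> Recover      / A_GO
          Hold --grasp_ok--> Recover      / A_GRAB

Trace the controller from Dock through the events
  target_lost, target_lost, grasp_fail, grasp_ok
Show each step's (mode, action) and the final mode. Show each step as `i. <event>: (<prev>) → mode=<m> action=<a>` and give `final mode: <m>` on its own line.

1. target_lost: (Dock) → mode=Standby action=A_WAIT
2. target_lost: (Standby) → mode=Dock action=A_WAIT
3. grasp_fail: (Dock) → mode=Dock action=A_GO
4. grasp_ok: (Dock) → mode=Recover action=A_PING

final mode: Recover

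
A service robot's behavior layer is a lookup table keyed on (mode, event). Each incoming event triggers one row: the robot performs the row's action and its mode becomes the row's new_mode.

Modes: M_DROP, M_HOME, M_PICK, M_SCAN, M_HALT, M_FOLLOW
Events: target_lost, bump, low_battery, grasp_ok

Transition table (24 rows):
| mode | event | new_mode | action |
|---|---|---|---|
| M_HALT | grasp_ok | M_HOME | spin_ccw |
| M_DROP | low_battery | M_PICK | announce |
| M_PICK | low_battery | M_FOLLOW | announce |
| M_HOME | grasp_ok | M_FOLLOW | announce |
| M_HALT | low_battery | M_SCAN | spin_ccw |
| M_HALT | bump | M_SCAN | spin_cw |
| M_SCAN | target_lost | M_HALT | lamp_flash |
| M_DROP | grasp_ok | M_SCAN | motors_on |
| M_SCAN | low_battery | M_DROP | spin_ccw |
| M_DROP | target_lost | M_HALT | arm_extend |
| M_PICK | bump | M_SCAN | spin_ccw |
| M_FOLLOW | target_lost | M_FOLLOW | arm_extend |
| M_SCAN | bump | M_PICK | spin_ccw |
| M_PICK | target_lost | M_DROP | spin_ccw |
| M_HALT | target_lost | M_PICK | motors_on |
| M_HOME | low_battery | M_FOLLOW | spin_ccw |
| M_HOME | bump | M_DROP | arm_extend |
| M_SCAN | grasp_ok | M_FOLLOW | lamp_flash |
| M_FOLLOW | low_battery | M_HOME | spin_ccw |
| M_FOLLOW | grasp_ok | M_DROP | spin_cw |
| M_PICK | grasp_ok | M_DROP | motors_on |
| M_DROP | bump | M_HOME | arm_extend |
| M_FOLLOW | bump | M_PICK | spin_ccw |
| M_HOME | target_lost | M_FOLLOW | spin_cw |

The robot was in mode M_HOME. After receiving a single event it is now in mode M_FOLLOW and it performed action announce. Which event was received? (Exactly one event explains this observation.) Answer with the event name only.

try target_lost: (M_HOME, target_lost) → (M_FOLLOW, spin_cw)
try bump: (M_HOME, bump) → (M_DROP, arm_extend)
try low_battery: (M_HOME, low_battery) → (M_FOLLOW, spin_ccw)
try grasp_ok: (M_HOME, grasp_ok) → (M_FOLLOW, announce)  ← matches

grasp_ok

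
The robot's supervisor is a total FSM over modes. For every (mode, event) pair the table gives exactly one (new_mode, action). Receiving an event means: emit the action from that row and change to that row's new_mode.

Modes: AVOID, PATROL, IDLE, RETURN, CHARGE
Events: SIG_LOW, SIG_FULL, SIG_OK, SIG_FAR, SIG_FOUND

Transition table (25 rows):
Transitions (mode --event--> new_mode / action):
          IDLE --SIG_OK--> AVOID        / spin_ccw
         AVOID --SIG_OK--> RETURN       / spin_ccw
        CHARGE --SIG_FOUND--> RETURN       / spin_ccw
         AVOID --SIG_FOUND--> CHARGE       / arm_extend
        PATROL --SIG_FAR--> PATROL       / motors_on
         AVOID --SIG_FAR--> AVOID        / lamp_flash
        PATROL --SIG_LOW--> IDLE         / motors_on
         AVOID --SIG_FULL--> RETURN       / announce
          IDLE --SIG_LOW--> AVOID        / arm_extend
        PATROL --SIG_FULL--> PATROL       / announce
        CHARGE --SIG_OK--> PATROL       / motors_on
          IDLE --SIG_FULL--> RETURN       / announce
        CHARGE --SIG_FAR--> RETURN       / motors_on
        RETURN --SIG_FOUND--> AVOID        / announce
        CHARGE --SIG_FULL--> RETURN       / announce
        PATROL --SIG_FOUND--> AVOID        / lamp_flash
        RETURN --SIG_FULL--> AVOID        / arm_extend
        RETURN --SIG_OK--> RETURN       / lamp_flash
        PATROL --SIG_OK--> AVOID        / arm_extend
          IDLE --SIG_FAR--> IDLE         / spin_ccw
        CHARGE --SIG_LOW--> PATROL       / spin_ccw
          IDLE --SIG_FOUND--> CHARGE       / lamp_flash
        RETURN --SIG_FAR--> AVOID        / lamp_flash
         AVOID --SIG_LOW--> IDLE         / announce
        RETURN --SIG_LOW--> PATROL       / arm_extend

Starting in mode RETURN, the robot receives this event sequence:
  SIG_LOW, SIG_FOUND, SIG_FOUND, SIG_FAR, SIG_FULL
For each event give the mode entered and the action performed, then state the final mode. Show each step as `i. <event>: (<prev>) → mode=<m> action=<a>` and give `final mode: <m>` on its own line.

1. SIG_LOW: (RETURN) → mode=PATROL action=arm_extend
2. SIG_FOUND: (PATROL) → mode=AVOID action=lamp_flash
3. SIG_FOUND: (AVOID) → mode=CHARGE action=arm_extend
4. SIG_FAR: (CHARGE) → mode=RETURN action=motors_on
5. SIG_FULL: (RETURN) → mode=AVOID action=arm_extend

final mode: AVOID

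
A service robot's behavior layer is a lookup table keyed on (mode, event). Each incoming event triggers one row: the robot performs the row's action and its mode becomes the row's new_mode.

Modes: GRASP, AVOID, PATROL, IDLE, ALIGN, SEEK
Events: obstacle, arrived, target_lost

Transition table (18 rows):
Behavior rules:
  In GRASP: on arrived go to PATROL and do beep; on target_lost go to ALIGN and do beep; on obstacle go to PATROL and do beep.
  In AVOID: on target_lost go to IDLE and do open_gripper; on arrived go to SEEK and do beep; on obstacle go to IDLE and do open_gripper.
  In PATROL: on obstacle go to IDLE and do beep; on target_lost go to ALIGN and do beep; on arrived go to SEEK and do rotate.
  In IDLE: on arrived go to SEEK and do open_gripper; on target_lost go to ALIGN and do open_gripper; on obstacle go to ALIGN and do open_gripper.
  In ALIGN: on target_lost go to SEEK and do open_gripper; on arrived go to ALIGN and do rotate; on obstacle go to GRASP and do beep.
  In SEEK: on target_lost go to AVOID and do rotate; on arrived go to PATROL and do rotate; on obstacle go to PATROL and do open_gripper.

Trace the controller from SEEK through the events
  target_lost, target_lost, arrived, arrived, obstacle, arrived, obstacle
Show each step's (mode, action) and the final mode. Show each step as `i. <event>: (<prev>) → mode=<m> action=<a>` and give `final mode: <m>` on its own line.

final mode: PATROL

1. target_lost: (SEEK) → mode=AVOID action=rotate
2. target_lost: (AVOID) → mode=IDLE action=open_gripper
3. arrived: (IDLE) → mode=SEEK action=open_gripper
4. arrived: (SEEK) → mode=PATROL action=rotate
5. obstacle: (PATROL) → mode=IDLE action=beep
6. arrived: (IDLE) → mode=SEEK action=open_gripper
7. obstacle: (SEEK) → mode=PATROL action=open_gripper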